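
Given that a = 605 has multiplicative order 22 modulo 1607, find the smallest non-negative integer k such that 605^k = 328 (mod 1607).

16

Successive powers of 605 modulo 1607:
  605^0=1  605^1=605  605^2=1236  605^3=525  605^4=1046  605^5=1279
  605^6=828  605^7=1163  605^8=1356  605^9=810  605^10=1522  605^11=1606
  605^12=1002  605^13=371  605^14=1082  605^15=561  605^16=328
So 605^16 ≡ 328 (mod 1607), giving k = 16.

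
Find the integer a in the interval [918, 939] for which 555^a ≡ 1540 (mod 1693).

Compute 555^918 mod 1693 = 1051, then multiply by 555 repeatedly:
  555^918=1051  555^919=913  555^920=508  555^921=902  555^922=1175
  555^923=320  555^924=1528  555^925=1540
Found 1540 at exponent 925.

925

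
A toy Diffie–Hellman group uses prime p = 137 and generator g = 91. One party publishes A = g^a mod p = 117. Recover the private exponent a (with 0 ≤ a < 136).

Baby-step giant-step with m = ceil(sqrt(136)) = 12.
Baby table (91^j mod 137 for j=0..11):
  0:1  1:91  2:61  3:71  4:22  5:84  6:109  7:55
  8:73  9:67  10:69  11:114
Giant step factor: 91^(-12) ≡ 18 (mod 137).
Scan 117·18^i mod 137 for i = 0, 1, …:
  i=0: 117   i=1: 51   i=2: 96   i=3: 84
Match at i=3, j=5: a = 3·12 + 5 = 41.

41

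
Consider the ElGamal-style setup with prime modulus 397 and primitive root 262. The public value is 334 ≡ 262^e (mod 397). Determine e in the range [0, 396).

Baby-step giant-step with m = ceil(sqrt(396)) = 20.
Baby table (262^j mod 397 for j=0..19):
  0:1  1:262  2:360  3:231  4:178  5:187  6:163  7:227
  8:321  9:335  10:33  11:309  12:367  13:80  14:316  15:216
  16:218  17:345  18:271  19:336
Giant step factor: 262^(-20) ≡ 144 (mod 397).
Scan 334·144^i mod 397 for i = 0, 1, …:
  i=0: 334   i=1: 59   i=2: 159   i=3: 267
  i=4: 336
Match at i=4, j=19: e = 4·20 + 19 = 99.

99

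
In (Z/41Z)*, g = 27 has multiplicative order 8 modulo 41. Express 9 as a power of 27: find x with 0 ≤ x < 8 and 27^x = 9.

Successive powers of 27 modulo 41:
  27^0=1  27^1=27  27^2=32  27^3=3  27^4=40  27^5=14
  27^6=9
So 27^6 ≡ 9 (mod 41), giving x = 6.

6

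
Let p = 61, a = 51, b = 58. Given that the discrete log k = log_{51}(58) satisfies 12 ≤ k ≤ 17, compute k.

12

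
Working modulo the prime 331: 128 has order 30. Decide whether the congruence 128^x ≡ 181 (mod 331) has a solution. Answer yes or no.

181 ∈ ⟨128⟩ iff 181^30 ≡ 1 (mod 331), since |⟨128⟩| = 30.
181^30 mod 331 = 1.
Since 1 = 1, 181 lies in the subgroup.

yes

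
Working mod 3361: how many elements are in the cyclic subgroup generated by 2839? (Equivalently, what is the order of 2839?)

The order of 2839 must divide p − 1 = 3360 = 2^5 · 3 · 5 · 7.
Divisors: 1, 2, 3, 4, 5, 6, 7, 8, 10, 12, 14, 15, 16, 20, 21, 24, 28, 30, 32, 35, 40, 42, 48, 56, 60, 70, 80, 84, 96, 105, 112, 120, 140, 160, 168, 210, 224, 240, 280, 336, 420, 480, 560, 672, 840, 1120, 1680, 3360.
Check each in increasing order: 2839^1 ≡ 2839;  2839^2 ≡ 243;  2839^3 ≡ 872;  2839^4 ≡ 1912;  2839^5 ≡ 153;  2839^6 ≡ 798;  2839^7 ≡ 208;  2839^8 ≡ 2337;  2839^10 ≡ 3243;  2839^12 ≡ 1575;  2839^14 ≡ 2932;  2839^15 ≡ 2112;  2839^16 ≡ 3305;  2839^20 ≡ 480;  2839^21 ≡ 1515;  2839^24 ≡ 207;  2839^28 ≡ 2547;  2839^30 ≡ 497;  2839^32 ≡ 3136;  2839^35 ≡ 2099;  2839^40 ≡ 1852;  2839^42 ≡ 3023;  2839^48 ≡ 2517;  2839^56 ≡ 479;  2839^60 ≡ 1656;  2839^70 ≡ 2891;  2839^80 ≡ 1684;  2839^84 ≡ 3331;  2839^96 ≡ 3165;  2839^105 ≡ 1604;  2839^112 ≡ 893;  2839^120 ≡ 3121;  2839^140 ≡ 2435;  2839^160 ≡ 2533;  2839^168 ≡ 900;  2839^210 ≡ 1651;  2839^224 ≡ 892;  2839^240 ≡ 463;  2839^280 ≡ 421;  2839^336 ≡ 3360;  2839^420 ≡ 30;  2839^480 ≡ 2626;  2839^560 ≡ 2469;  2839^672 ≡ 1.
Smallest exponent giving 1 is 672.

672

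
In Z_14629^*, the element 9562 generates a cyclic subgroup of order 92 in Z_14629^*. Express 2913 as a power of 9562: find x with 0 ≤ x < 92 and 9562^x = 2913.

82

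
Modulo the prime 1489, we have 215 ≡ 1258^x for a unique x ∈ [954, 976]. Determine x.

955

Compute 1258^954 mod 1489 = 186, then multiply by 1258 repeatedly:
  1258^954=186  1258^955=215
Found 215 at exponent 955.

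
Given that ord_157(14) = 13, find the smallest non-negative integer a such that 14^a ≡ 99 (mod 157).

5

Successive powers of 14 modulo 157:
  14^0=1  14^1=14  14^2=39  14^3=75  14^4=108  14^5=99
So 14^5 ≡ 99 (mod 157), giving a = 5.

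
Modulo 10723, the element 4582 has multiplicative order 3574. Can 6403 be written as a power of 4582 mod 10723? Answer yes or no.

6403 ∈ ⟨4582⟩ iff 6403^3574 ≡ 1 (mod 10723), since |⟨4582⟩| = 3574.
6403^3574 mod 10723 = 1.
Since 1 = 1, 6403 lies in the subgroup.

yes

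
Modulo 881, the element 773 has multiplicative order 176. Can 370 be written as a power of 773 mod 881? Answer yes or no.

yes

370 ∈ ⟨773⟩ iff 370^176 ≡ 1 (mod 881), since |⟨773⟩| = 176.
370^176 mod 881 = 1.
Since 1 = 1, 370 lies in the subgroup.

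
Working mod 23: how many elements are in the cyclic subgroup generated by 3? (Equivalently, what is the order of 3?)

11

The order of 3 must divide p − 1 = 22 = 2 · 11.
Divisors: 1, 2, 11, 22.
Check each in increasing order: 3^1 ≡ 3;  3^2 ≡ 9;  3^11 ≡ 1.
Smallest exponent giving 1 is 11.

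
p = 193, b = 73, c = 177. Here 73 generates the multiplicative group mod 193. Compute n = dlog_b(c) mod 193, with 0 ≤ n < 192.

184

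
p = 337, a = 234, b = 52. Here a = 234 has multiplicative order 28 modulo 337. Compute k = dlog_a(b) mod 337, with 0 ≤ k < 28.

12

Successive powers of 234 modulo 337:
  234^0=1  234^1=234  234^2=162  234^3=164  234^4=295  234^5=282
  234^6=273  234^7=189  234^8=79  234^9=288  234^10=329  234^11=150
  234^12=52
So 234^12 ≡ 52 (mod 337), giving k = 12.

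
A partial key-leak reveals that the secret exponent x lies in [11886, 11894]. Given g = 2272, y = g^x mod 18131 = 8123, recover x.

11888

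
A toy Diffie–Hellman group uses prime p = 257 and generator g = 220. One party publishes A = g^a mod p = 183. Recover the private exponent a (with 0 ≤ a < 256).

Baby-step giant-step with m = ceil(sqrt(256)) = 16.
Baby table (220^j mod 257 for j=0..15):
  0:1  1:220  2:84  3:233  4:117  5:40  6:62  7:19
  8:68  9:54  10:58  11:167  12:246  13:150  14:104  15:7
Giant step factor: 220^(-16) ≡ 128 (mod 257).
Scan 183·128^i mod 257 for i = 0, 1, …:
  i=0: 183   i=1: 37   i=2: 110   i=3: 202
  i=4: 156   i=5: 179   i=6: 39   i=7: 109
  i=8: 74   i=9: 220
Match at i=9, j=1: a = 9·16 + 1 = 145.

145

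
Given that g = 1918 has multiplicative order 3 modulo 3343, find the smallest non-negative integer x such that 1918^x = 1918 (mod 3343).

Successive powers of 1918 modulo 3343:
  1918^0=1  1918^1=1918
So 1918^1 ≡ 1918 (mod 3343), giving x = 1.

1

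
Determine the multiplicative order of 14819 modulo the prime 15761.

7880

The order of 14819 must divide p − 1 = 15760 = 2^4 · 5 · 197.
Divisors: 1, 2, 4, 5, 8, 10, 16, 20, 40, 80, 197, 394, 788, 985, 1576, 1970, 3152, 3940, 7880, 15760.
Check each in increasing order: 14819^1 ≡ 14819;  14819^2 ≡ 4748;  14819^4 ≡ 5274;  14819^5 ≡ 12368;  14819^8 ≡ 12672;  14819^10 ≡ 6919;  14819^16 ≡ 6516;  14819^20 ≡ 6404;  14819^40 ≡ 1094;  14819^80 ≡ 14761;  14819^197 ≡ 2066;  14819^394 ≡ 12886;  14819^788 ≡ 6861;  14819^985 ≡ 5687;  14819^1576 ≡ 10975;  14819^1970 ≡ 397;  14819^3152 ≡ 5063;  14819^3940 ≡ 15760;  14819^7880 ≡ 1.
Smallest exponent giving 1 is 7880.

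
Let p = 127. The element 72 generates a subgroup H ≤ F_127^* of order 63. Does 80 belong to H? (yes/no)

no

80 ∈ ⟨72⟩ iff 80^63 ≡ 1 (mod 127), since |⟨72⟩| = 63.
80^63 mod 127 = 126.
Since 126 ≠ 1, 80 does not lie in the subgroup.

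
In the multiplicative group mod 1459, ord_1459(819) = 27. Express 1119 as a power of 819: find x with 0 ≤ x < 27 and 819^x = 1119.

9

Successive powers of 819 modulo 1459:
  819^0=1  819^1=819  819^2=1080  819^3=366  819^4=659  819^5=1350
  819^6=1187  819^7=459  819^8=958  819^9=1119
So 819^9 ≡ 1119 (mod 1459), giving x = 9.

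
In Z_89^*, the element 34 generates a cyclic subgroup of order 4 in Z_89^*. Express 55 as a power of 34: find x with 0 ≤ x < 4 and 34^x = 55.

Successive powers of 34 modulo 89:
  34^0=1  34^1=34  34^2=88  34^3=55
So 34^3 ≡ 55 (mod 89), giving x = 3.

3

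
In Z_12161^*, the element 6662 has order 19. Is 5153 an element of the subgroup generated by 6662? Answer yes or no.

5153 ∈ ⟨6662⟩ iff 5153^19 ≡ 1 (mod 12161), since |⟨6662⟩| = 19.
5153^19 mod 12161 = 1.
Since 1 = 1, 5153 lies in the subgroup.

yes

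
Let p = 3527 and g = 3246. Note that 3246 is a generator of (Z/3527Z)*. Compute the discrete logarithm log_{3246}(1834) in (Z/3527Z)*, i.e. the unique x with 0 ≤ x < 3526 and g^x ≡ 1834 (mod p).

Baby-step giant-step with m = ceil(sqrt(3526)) = 60.
Baby table (3246^j mod 3527 for j=0..59):
  0:1  1:3246  2:1367  3:316  4:2906  5:1678  6:1100  7:1276
  8:1198  9:1954  10:1138  11:1179  12:239  13:3381  14:2229  15:1457
  16:3242  17:2491  18:1902  19:1642  20:635  21:1442  22:403  23:3148
  24:689  25:376  26:154  27:2577  28:2425  29:2813  30:3122  31:941
  32:104  33:2519  34:1088  35:1121  36:2429  37:1689  38:1536  39:2205
  40:1147  41:2177  42:1961  43:2698  44:167  45:2451  46:2561  47:3394
  48:2103  49:1593  50:296  51:1472  52:2554  53:1834  54:3115  55:2908
  56:1116  57:307  58:1908  59:3483
Giant step factor: 3246^(-60) ≡ 2894 (mod 3527).
Scan 1834·2894^i mod 3527 for i = 0, 1, …:
  i=0: 1834
Match at i=0, j=53: x = 0·60 + 53 = 53.

53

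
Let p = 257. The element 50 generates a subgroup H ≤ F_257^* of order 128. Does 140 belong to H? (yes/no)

yes

140 ∈ ⟨50⟩ iff 140^128 ≡ 1 (mod 257), since |⟨50⟩| = 128.
140^128 mod 257 = 1.
Since 1 = 1, 140 lies in the subgroup.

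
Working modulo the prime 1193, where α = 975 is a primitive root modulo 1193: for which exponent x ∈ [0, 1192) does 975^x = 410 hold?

Baby-step giant-step with m = ceil(sqrt(1192)) = 35.
Baby table (975^j mod 1193 for j=0..34):
  0:1  1:975  2:997  3:973  4:240  5:172  6:680  7:885
  8:336  9:718  10:952  11:46  12:709  13:528  14:617  15:303
  16:754  17:262  18:148  19:1140  20:817  21:844  22:923  23:403
  24:428  25:943  26:815  27:87  28:122  29:843  30:1141  31:599
  32:648  33:703  34:643
Giant step factor: 975^(-35) ≡ 682 (mod 1193).
Scan 410·682^i mod 1193 for i = 0, 1, …:
  i=0: 410   i=1: 458   i=2: 983   i=3: 1133
  i=4: 835   i=5: 409   i=6: 969   i=7: 1129
  i=8: 493   i=9: 993   i=10: 795   i=11: 568
  i=12: 844
Match at i=12, j=21: x = 12·35 + 21 = 441.

441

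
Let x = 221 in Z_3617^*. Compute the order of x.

904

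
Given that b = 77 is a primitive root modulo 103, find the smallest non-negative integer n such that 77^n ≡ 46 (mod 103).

Baby-step giant-step with m = ceil(sqrt(102)) = 11.
Baby table (77^j mod 103 for j=0..10):
  0:1  1:77  2:58  3:37  4:68  5:86  6:30  7:44
  8:92  9:80  10:83
Giant step factor: 77^(-11) ≡ 62 (mod 103).
Scan 46·62^i mod 103 for i = 0, 1, …:
  i=0: 46   i=1: 71   i=2: 76   i=3: 77
Match at i=3, j=1: n = 3·11 + 1 = 34.

34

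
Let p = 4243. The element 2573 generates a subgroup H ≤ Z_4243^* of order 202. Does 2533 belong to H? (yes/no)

2533 ∈ ⟨2573⟩ iff 2533^202 ≡ 1 (mod 4243), since |⟨2573⟩| = 202.
2533^202 mod 4243 = 1659.
Since 1659 ≠ 1, 2533 does not lie in the subgroup.

no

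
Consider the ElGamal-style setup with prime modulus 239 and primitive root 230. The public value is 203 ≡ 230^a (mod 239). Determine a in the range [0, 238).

63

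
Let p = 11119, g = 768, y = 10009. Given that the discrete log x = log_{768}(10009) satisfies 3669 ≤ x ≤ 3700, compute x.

3689

Compute 768^3669 mod 11119 = 7885, then multiply by 768 repeatedly:
  768^3669=7885  768^3670=6944  768^3671=6991  768^3672=9730  768^3673=672
  768^3674=4622  768^3675=2735  768^3676=10108  768^3677=1882  768^3678=11025
  768^3679=5641  768^3680=6997  768^3681=3219  768^3682=3774  768^3683=7492
  768^3684=5333  768^3685=3952  768^3686=10768  768^3687=8407  768^3688=7556
  768^3689=10009
Found 10009 at exponent 3689.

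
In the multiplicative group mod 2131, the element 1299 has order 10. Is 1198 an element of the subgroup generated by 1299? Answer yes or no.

no

1198 ∈ ⟨1299⟩ iff 1198^10 ≡ 1 (mod 2131), since |⟨1299⟩| = 10.
1198^10 mod 2131 = 2114.
Since 2114 ≠ 1, 1198 does not lie in the subgroup.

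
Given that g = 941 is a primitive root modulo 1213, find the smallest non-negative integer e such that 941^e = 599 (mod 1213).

602

Baby-step giant-step with m = ceil(sqrt(1212)) = 35.
Baby table (941^j mod 1213 for j=0..34):
  0:1  1:941  2:1204  3:22  4:81  5:1015  6:484  7:569
  8:496  9:944  10:388  11:1208  12:147  13:45  14:1103  15:808
  16:990  17:6  18:794  19:1159  20:132  21:486  22:25  23:478
  24:988  25:550  26:812  27:1115  28:1183  29:882  30:270  31:553
  32:1209  33:1088  34:36
Giant step factor: 941^(-35) ≡ 510 (mod 1213).
Scan 599·510^i mod 1213 for i = 0, 1, …:
  i=0: 599   i=1: 1027   i=2: 967   i=3: 692
  i=4: 1150   i=5: 621   i=6: 117   i=7: 233
  i=8: 1169   i=9: 607     …   i=16: 874
  i=17: 569
Match at i=17, j=7: e = 17·35 + 7 = 602.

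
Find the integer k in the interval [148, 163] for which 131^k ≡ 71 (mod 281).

149

Compute 131^148 mod 281 = 170, then multiply by 131 repeatedly:
  131^148=170  131^149=71
Found 71 at exponent 149.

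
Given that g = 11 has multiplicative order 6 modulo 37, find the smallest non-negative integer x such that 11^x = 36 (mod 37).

Successive powers of 11 modulo 37:
  11^0=1  11^1=11  11^2=10  11^3=36
So 11^3 ≡ 36 (mod 37), giving x = 3.

3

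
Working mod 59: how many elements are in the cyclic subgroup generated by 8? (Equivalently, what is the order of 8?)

The order of 8 must divide p − 1 = 58 = 2 · 29.
Divisors: 1, 2, 29, 58.
Check each in increasing order: 8^1 ≡ 8;  8^2 ≡ 5;  8^29 ≡ 58;  8^58 ≡ 1.
Smallest exponent giving 1 is 58.

58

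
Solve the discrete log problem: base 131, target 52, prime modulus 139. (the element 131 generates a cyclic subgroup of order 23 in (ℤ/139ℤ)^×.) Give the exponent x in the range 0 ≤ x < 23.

22

Successive powers of 131 modulo 139:
  131^0=1  131^1=131  131^2=64  131^3=44  131^4=65  131^5=36
  131^6=129  131^7=80  131^8=55  131^9=116  131^10=45  131^11=57
  131^12=100  131^13=34  131^14=6  131^15=91  131^16=106  131^17=125
  131^18=112  131^19=77  131^20=79  131^21=63  131^22=52
So 131^22 ≡ 52 (mod 139), giving x = 22.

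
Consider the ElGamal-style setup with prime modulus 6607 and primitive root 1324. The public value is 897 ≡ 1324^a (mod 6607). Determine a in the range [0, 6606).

6072

Baby-step giant-step with m = ceil(sqrt(6606)) = 82.
Baby table (1324^j mod 6607 for j=0..81):
  0:1  1:1324  2:2121  3:229  4:5881  5:3398  6:6192  7:5528
  8:5123  9:4070  10:3975  11:3728  12:443  13:5116  14:1409  15:2342
  16:2125  17:5525  18:1151  19:4314  20:3288  21:5906  22:3463  23:6361
  24:4646  25:187  26:3129  27:207  28:3181  29:2985  30:1154  31:1679
  32:3044  33:6593  34:1285  35:3341  36:3401  37:3557  38:5284  39:5810
  40:1892  41:955  42:2483  43:3813  44:664  45:405  46:1053  47:95
  48:247  49:3285  50:1934  51:3707  52:5674  53:217  54:3207  55:4374
  56:3444  57:1026  58:3989  59:2443  60:3709  61:1715  62:4459  63:3665
  64:2922  65:3633  66:196  67:1831  68:6082  69:5242  70:3058  71:5308
  72:4551  73:6547  74:6451  75:4880  76:6081  77:3918  78:937  79:5079
  80:5277  81:3149
Giant step factor: 1324^(-82) ≡ 3954 (mod 6607).
Scan 897·3954^i mod 6607 for i = 0, 1, …:
  i=0: 897   i=1: 5386   i=2: 1883   i=3: 5900
  i=4: 5890   i=5: 5992   i=6: 6273   i=7: 764
  i=8: 1457   i=9: 6281     …   i=73: 3569
  i=74: 5881
Match at i=74, j=4: a = 74·82 + 4 = 6072.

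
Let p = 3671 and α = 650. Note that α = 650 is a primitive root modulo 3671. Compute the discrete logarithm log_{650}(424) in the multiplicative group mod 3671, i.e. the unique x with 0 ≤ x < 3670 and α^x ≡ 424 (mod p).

Baby-step giant-step with m = ceil(sqrt(3670)) = 61.
Baby table (650^j mod 3671 for j=0..60):
  0:1  1:650  2:335  3:1161  4:2095  5:3480  6:664  7:2093
  8:2180  9:3665  10:3442  11:1661  12:376  13:2114  14:1146  15:3358
  16:2126  17:1604  18:36  19:1374  20:1047  21:1415  22:2000  23:466
  24:1878  25:1928  26:1389  27:3455  28:2769  29:1060  30:2523  31:2684
  32:875  33:3416  34:3116  35:2679  36:1296  37:1741  38:982  39:3217
  40:2251  41:2092  42:1530  43:3330  44:2281  45:3237  46:567  47:1450
  48:2724  49:1178  50:2132  51:1833  52:2046  53:998  54:2604  55:269
  56:2313  57:2011  58:274  59:1892  60:15
Giant step factor: 650^(-61) ≡ 2831 (mod 3671).
Scan 424·2831^i mod 3671 for i = 0, 1, …:
  i=0: 424   i=1: 3598   i=2: 2584   i=3: 2672
  i=4: 2172   i=5: 7   i=6: 1462   i=7: 1705
  i=8: 3161   i=9: 2564     …   i=28: 832
  i=29: 2281
Match at i=29, j=44: x = 29·61 + 44 = 1813.

1813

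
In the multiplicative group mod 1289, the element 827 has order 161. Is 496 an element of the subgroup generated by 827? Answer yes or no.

496 ∈ ⟨827⟩ iff 496^161 ≡ 1 (mod 1289), since |⟨827⟩| = 161.
496^161 mod 1289 = 479.
Since 479 ≠ 1, 496 does not lie in the subgroup.

no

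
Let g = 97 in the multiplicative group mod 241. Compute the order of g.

60

The order of 97 must divide p − 1 = 240 = 2^4 · 3 · 5.
Divisors: 1, 2, 3, 4, 5, 6, 8, 10, 12, 15, 16, 20, 24, 30, 40, 48, 60, 80, 120, 240.
Check each in increasing order: 97^1 ≡ 97;  97^2 ≡ 10;  97^3 ≡ 6;  97^4 ≡ 100;  97^5 ≡ 60;  97^6 ≡ 36;  97^8 ≡ 119;  97^10 ≡ 226;  97^12 ≡ 91;  97^15 ≡ 64;  97^16 ≡ 183;  97^20 ≡ 225;  97^24 ≡ 87;  97^30 ≡ 240;  97^40 ≡ 15;  97^48 ≡ 98;  97^60 ≡ 1.
Smallest exponent giving 1 is 60.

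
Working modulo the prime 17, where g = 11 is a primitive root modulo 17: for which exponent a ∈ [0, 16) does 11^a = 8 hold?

Successive powers of 11 modulo 17:
  11^0=1  11^1=11  11^2=2  11^3=5  11^4=4  11^5=10
  11^6=8
So 11^6 ≡ 8 (mod 17), giving a = 6.

6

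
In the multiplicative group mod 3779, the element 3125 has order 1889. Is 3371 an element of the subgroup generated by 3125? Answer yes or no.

no

3371 ∈ ⟨3125⟩ iff 3371^1889 ≡ 1 (mod 3779), since |⟨3125⟩| = 1889.
3371^1889 mod 3779 = 3778.
Since 3778 ≠ 1, 3371 does not lie in the subgroup.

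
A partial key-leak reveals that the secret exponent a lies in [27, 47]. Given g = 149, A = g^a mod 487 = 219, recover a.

Compute 149^27 mod 487 = 125, then multiply by 149 repeatedly:
  149^27=125  149^28=119  149^29=199  149^30=431  149^31=422
  149^32=55  149^33=403  149^34=146  149^35=326  149^36=361
  149^37=219
Found 219 at exponent 37.

37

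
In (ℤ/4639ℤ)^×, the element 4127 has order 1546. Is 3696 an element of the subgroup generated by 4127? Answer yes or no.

no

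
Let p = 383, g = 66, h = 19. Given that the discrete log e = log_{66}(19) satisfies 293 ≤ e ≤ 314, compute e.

Compute 66^293 mod 383 = 297, then multiply by 66 repeatedly:
  66^293=297  66^294=69  66^295=341  66^296=292  66^297=122
  66^298=9  66^299=211  66^300=138  66^301=299  66^302=201
  66^303=244  66^304=18  66^305=39  66^306=276  66^307=215
  66^308=19
Found 19 at exponent 308.

308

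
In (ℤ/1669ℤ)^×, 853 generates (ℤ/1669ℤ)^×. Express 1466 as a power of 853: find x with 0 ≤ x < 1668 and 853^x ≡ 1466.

799

Baby-step giant-step with m = ceil(sqrt(1668)) = 41.
Baby table (853^j mod 1669 for j=0..40):
  0:1  1:853  2:1594  3:1116  4:618  5:1419  6:382  7:391
  8:1392  9:717  10:747  11:1302  12:721  13:821  14:1002  15:178
  16:1624  17:2  18:37  19:1519  20:563  21:1236  22:1169  23:764
  24:782  25:1115  26:1434  27:1494  28:935  29:1442  30:1642  31:335
  32:356  33:1579  34:4  35:74  36:1369  37:1126  38:803  39:669
  40:1528
Giant step factor: 853^(-41) ≡ 302 (mod 1669).
Scan 1466·302^i mod 1669 for i = 0, 1, …:
  i=0: 1466   i=1: 447   i=2: 1474   i=3: 1194
  i=4: 84   i=5: 333   i=6: 426   i=7: 139
  i=8: 253   i=9: 1301     …   i=18: 969
  i=19: 563
Match at i=19, j=20: x = 19·41 + 20 = 799.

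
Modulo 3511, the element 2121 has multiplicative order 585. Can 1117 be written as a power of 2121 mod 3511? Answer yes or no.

no

1117 ∈ ⟨2121⟩ iff 1117^585 ≡ 1 (mod 3511), since |⟨2121⟩| = 585.
1117^585 mod 3511 = 756.
Since 756 ≠ 1, 1117 does not lie in the subgroup.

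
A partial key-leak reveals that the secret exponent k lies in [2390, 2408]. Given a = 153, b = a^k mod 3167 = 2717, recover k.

2401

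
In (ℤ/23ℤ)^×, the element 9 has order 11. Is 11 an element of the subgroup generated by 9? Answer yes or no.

no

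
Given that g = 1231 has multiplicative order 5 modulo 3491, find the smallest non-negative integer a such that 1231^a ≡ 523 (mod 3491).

3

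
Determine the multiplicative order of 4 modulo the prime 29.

14

The order of 4 must divide p − 1 = 28 = 2^2 · 7.
Divisors: 1, 2, 4, 7, 14, 28.
Check each in increasing order: 4^1 ≡ 4;  4^2 ≡ 16;  4^4 ≡ 24;  4^7 ≡ 28;  4^14 ≡ 1.
Smallest exponent giving 1 is 14.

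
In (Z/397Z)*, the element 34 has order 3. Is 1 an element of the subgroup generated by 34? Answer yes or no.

yes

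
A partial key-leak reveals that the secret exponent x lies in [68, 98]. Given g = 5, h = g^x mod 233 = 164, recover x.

97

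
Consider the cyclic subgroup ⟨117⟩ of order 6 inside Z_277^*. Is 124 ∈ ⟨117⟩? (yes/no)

⟨117⟩ has order 6; its elements mod 277 are {1, 116, 117, 160, 161, 276}.
124 is not in this set.

no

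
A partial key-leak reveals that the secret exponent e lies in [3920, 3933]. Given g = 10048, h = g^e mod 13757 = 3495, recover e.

3933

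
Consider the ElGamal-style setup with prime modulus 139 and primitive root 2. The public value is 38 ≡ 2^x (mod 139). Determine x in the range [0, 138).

62

Baby-step giant-step with m = ceil(sqrt(138)) = 12.
Baby table (2^j mod 139 for j=0..11):
  0:1  1:2  2:4  3:8  4:16  5:32  6:64  7:128
  8:117  9:95  10:51  11:102
Giant step factor: 2^(-12) ≡ 77 (mod 139).
Scan 38·77^i mod 139 for i = 0, 1, …:
  i=0: 38   i=1: 7   i=2: 122   i=3: 81
  i=4: 121   i=5: 4
Match at i=5, j=2: x = 5·12 + 2 = 62.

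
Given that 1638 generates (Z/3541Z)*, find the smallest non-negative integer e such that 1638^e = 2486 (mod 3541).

1435

Baby-step giant-step with m = ceil(sqrt(3540)) = 60.
Baby table (1638^j mod 3541 for j=0..59):
  0:1  1:1638  2:2507  3:2447  4:3315  5:1617  6:3519  7:2915
  8:1502  9:2822  10:1431  11:3377  12:484  13:3149  14:2366  15:1654
  16:387  17:67  18:3516  19:1542  20:1063  21:2563  22:2109  23:2067
  24:550  25:1486  26:1401  27:270  28:3176  29:559  30:2064  31:2718
  32:1047  33:1142  34:948  35:1866  36:625  37:401  38:1753  39:3204
  40:390  41:1440  42:414  43:1801  44:385  45:332  46:2043  47:189
  48:1515  49:2870  50:2153  51:3319  52:1087  53:2924  54:2080  55:598
  56:2208  57:1343  58:873  59:2951
Giant step factor: 1638^(-60) ≡ 3100 (mod 3541).
Scan 2486·3100^i mod 3541 for i = 0, 1, …:
  i=0: 2486   i=1: 1384   i=2: 2249   i=3: 3212
  i=4: 3449   i=5: 1621   i=6: 421   i=7: 2012
  i=8: 1499   i=9: 1108     …   i=22: 368
  i=23: 598
Match at i=23, j=55: e = 23·60 + 55 = 1435.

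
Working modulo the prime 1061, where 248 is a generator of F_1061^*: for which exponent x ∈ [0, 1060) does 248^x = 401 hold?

Baby-step giant-step with m = ceil(sqrt(1060)) = 33.
Baby table (248^j mod 1061 for j=0..32):
  0:1  1:248  2:1027  3:56  4:95  5:218  6:1014  7:15
  8:537  9:551  10:840  11:364  12:87  13:356  14:225  15:628
  16:838  17:929  18:155  19:244  20:35  21:192  22:932  23:899
  24:142  25:203  26:477  27:525  28:758  29:187  30:753  31:8
  32:923
Giant step factor: 248^(-33) ≡ 550 (mod 1061).
Scan 401·550^i mod 1061 for i = 0, 1, …:
  i=0: 401   i=1: 923
Match at i=1, j=32: x = 1·33 + 32 = 65.

65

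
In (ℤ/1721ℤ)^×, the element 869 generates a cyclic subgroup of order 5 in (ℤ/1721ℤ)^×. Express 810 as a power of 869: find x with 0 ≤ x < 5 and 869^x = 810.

4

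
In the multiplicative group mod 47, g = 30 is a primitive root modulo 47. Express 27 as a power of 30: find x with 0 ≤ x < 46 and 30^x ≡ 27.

44

Baby-step giant-step with m = ceil(sqrt(46)) = 7.
Baby table (30^j mod 47 for j=0..6):
  0:1  1:30  2:7  3:22  4:2  5:13  6:14
Giant step factor: 30^(-7) ≡ 31 (mod 47).
Scan 27·31^i mod 47 for i = 0, 1, …:
  i=0: 27   i=1: 38   i=2: 3   i=3: 46
  i=4: 16   i=5: 26   i=6: 7
Match at i=6, j=2: x = 6·7 + 2 = 44.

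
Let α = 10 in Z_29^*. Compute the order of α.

28

The order of 10 must divide p − 1 = 28 = 2^2 · 7.
Divisors: 1, 2, 4, 7, 14, 28.
Check each in increasing order: 10^1 ≡ 10;  10^2 ≡ 13;  10^4 ≡ 24;  10^7 ≡ 17;  10^14 ≡ 28;  10^28 ≡ 1.
Smallest exponent giving 1 is 28.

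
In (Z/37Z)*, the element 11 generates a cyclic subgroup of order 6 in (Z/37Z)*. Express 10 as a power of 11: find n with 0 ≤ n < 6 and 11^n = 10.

2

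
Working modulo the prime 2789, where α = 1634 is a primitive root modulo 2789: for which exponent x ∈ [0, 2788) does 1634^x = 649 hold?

Baby-step giant-step with m = ceil(sqrt(2788)) = 53.
Baby table (1634^j mod 2789 for j=0..52):
  0:1  1:1634  2:883  3:909  4:1558  5:2204  6:737  7:2199
  8:934  9:573  10:1967  11:1150  12:2103  13:254  14:2264  15:1162
  16:2188  17:2483  18:2016  19:335  20:746  21:171  22:514  23:387
  24:2044  25:1463  26:369  27:522  28:2303  29:741  30:368  31:1677
  32:1420  33:2621  34:1599  35:2262  36:683  37:422  38:665  39:1689
  40:1505  41:2061  42:1351  43:1435  44:2030  45:899  46:1952  47:1741
  48:14  49:564  50:1206  51:1570  52:2289
Giant step factor: 1634^(-53) ≡ 1103 (mod 2789).
Scan 649·1103^i mod 2789 for i = 0, 1, …:
  i=0: 649   i=1: 1863   i=2: 2185   i=3: 359
  i=4: 2728   i=5: 2442   i=6: 2141   i=7: 2029
  i=8: 1209   i=9: 385     …   i=37: 2437
  i=38: 2204
Match at i=38, j=5: x = 38·53 + 5 = 2019.

2019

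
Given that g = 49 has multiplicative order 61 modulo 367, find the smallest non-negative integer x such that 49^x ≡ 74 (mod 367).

53

Baby-step giant-step with m = ceil(sqrt(61)) = 8.
Baby table (49^j mod 367 for j=0..7):
  0:1  1:49  2:199  3:209  4:332  5:120  6:8  7:25
Giant step factor: 49^(-8) ≡ 74 (mod 367).
Scan 74·74^i mod 367 for i = 0, 1, …:
  i=0: 74   i=1: 338   i=2: 56   i=3: 107
  i=4: 211   i=5: 200   i=6: 120
Match at i=6, j=5: x = 6·8 + 5 = 53.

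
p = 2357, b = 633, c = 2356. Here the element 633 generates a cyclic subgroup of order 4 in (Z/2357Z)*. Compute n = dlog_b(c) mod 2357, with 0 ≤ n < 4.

2

Successive powers of 633 modulo 2357:
  633^0=1  633^1=633  633^2=2356
So 633^2 ≡ 2356 (mod 2357), giving n = 2.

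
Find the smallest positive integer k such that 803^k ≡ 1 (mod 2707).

The order of 803 must divide p − 1 = 2706 = 2 · 3 · 11 · 41.
Divisors: 1, 2, 3, 6, 11, 22, 33, 41, 66, 82, 123, 246, 451, 902, 1353, 2706.
Check each in increasing order: 803^1 ≡ 803;  803^2 ≡ 543;  803^3 ≡ 202;  803^6 ≡ 199;  803^11 ≡ 973;  803^22 ≡ 1986;  803^33 ≡ 2287;  803^41 ≡ 1622;  803^66 ≡ 445;  803^82 ≡ 2387;  803^123 ≡ 704;  803^246 ≡ 235;  803^451 ≡ 2706;  803^902 ≡ 1.
Smallest exponent giving 1 is 902.

902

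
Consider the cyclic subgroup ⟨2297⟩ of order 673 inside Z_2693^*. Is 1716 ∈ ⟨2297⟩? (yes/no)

yes

1716 ∈ ⟨2297⟩ iff 1716^673 ≡ 1 (mod 2693), since |⟨2297⟩| = 673.
1716^673 mod 2693 = 1.
Since 1 = 1, 1716 lies in the subgroup.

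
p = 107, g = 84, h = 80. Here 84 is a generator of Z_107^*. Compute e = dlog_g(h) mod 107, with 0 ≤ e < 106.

41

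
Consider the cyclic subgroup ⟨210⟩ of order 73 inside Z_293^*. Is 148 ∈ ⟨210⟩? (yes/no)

yes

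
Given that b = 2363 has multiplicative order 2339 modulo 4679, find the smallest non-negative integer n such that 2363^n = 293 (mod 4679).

Baby-step giant-step with m = ceil(sqrt(2339)) = 49.
Baby table (2363^j mod 4679 for j=0..48):
  0:1  1:2363  2:1722  3:3035  4:3477  5:4506  6:2953  7:1550
  8:3672  9:2070  10:1855  11:3821  12:3232  13:1088  14:2173  15:1936
  16:3385  17:2344  18:3615  19:3070  20:1960  21:3949  22:1561  23:1591
  24:2296  25:2487  26:4636  27:1329  28:818  29:507  30:217  31:2760
  32:4033  33:3535  34:1190  35:4570  36:4457  37:4141  38:1394  39:6
  40:141  41:974  42:4173  43:2146  44:3641  45:3681  46:4621  47:3316
  48:3062
Giant step factor: 2363^(-49) ≡ 404 (mod 4679).
Scan 293·404^i mod 4679 for i = 0, 1, …:
  i=0: 293   i=1: 1397   i=2: 2908   i=3: 403
  i=4: 3726   i=5: 3345   i=6: 3828   i=7: 2442
  i=8: 3978   i=9: 2215     …   i=45: 4056
  i=46: 974
Match at i=46, j=41: n = 46·49 + 41 = 2295.

2295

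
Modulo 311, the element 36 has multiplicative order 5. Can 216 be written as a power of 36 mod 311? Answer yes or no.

216 ∈ ⟨36⟩ iff 216^5 ≡ 1 (mod 311), since |⟨36⟩| = 5.
216^5 mod 311 = 1.
Since 1 = 1, 216 lies in the subgroup.

yes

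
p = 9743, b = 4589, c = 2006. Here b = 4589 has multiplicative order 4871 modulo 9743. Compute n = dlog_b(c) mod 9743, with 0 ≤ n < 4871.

799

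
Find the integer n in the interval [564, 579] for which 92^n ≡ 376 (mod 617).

568

Compute 92^564 mod 617 = 554, then multiply by 92 repeatedly:
  92^564=554  92^565=374  92^566=473  92^567=326  92^568=376
Found 376 at exponent 568.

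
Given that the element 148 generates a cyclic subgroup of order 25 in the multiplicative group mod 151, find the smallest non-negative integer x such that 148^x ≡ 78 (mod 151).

7

Successive powers of 148 modulo 151:
  148^0=1  148^1=148  148^2=9  148^3=124  148^4=81  148^5=59
  148^6=125  148^7=78
So 148^7 ≡ 78 (mod 151), giving x = 7.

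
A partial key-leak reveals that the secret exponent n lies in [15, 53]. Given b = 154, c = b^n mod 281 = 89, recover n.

35

Compute 154^15 mod 281 = 275, then multiply by 154 repeatedly:
  154^15=275  154^16=200  154^17=171  154^18=201  154^19=44
  154^20=32  154^21=151  154^22=212  154^23=52  154^24=140
  154^25=204  154^26=225  154^27=87  154^28=191  154^29=190
  154^30=36  154^31=205  154^32=98  154^33=199  154^34=17
  154^35=89
Found 89 at exponent 35.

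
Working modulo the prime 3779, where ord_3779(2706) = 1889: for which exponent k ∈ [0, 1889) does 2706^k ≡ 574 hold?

1653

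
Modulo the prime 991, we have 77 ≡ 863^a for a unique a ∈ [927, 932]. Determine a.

930

Compute 863^927 mod 991 = 35, then multiply by 863 repeatedly:
  863^927=35  863^928=475  863^929=642  863^930=77
Found 77 at exponent 930.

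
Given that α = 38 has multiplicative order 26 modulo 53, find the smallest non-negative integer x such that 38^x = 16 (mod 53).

Successive powers of 38 modulo 53:
  38^0=1  38^1=38  38^2=13  38^3=17  38^4=10  38^5=9
  38^6=24  38^7=11  38^8=47  38^9=37  38^10=28  38^11=4
  38^12=46  38^13=52  38^14=15  38^15=40  38^16=36  38^17=43
  38^18=44  38^19=29  38^20=42  38^21=6  38^22=16
So 38^22 ≡ 16 (mod 53), giving x = 22.

22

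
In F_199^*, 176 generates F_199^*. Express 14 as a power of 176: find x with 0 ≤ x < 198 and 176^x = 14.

86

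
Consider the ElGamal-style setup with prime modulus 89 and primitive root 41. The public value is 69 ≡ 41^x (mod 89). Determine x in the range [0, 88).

74

Baby-step giant-step with m = ceil(sqrt(88)) = 10.
Baby table (41^j mod 89 for j=0..9):
  0:1  1:41  2:79  3:35  4:11  5:6  6:68  7:29
  8:32  9:66
Giant step factor: 41^(-10) ≡ 47 (mod 89).
Scan 69·47^i mod 89 for i = 0, 1, …:
  i=0: 69   i=1: 39   i=2: 53   i=3: 88
  i=4: 42   i=5: 16   i=6: 40   i=7: 11
Match at i=7, j=4: x = 7·10 + 4 = 74.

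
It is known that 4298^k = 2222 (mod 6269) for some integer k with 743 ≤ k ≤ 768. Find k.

767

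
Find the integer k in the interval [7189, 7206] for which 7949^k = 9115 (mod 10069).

Compute 7949^7189 mod 10069 = 1458, then multiply by 7949 repeatedly:
  7949^7189=1458  7949^7190=223  7949^7191=483  7949^7192=3078  7949^7193=9421
  7949^7194=4376  7949^7195=6498  7949^7196=8701  7949^7197=288  7949^7198=3649
  7949^7199=7181  7949^7200=608  7949^7201=9941  7949^7202=9566  7949^7203=9115
Found 9115 at exponent 7203.

7203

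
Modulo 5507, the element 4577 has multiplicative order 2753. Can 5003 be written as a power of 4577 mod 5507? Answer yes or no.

yes

5003 ∈ ⟨4577⟩ iff 5003^2753 ≡ 1 (mod 5507), since |⟨4577⟩| = 2753.
5003^2753 mod 5507 = 1.
Since 1 = 1, 5003 lies in the subgroup.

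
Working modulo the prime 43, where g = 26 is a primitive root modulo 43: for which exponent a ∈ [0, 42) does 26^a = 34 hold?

31

Baby-step giant-step with m = ceil(sqrt(42)) = 7.
Baby table (26^j mod 43 for j=0..6):
  0:1  1:26  2:31  3:32  4:15  5:3  6:35
Giant step factor: 26^(-7) ≡ 37 (mod 43).
Scan 34·37^i mod 43 for i = 0, 1, …:
  i=0: 34   i=1: 11   i=2: 20   i=3: 9
  i=4: 32
Match at i=4, j=3: a = 4·7 + 3 = 31.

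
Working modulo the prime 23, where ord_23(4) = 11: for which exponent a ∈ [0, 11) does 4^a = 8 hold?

Successive powers of 4 modulo 23:
  4^0=1  4^1=4  4^2=16  4^3=18  4^4=3  4^5=12
  4^6=2  4^7=8
So 4^7 ≡ 8 (mod 23), giving a = 7.

7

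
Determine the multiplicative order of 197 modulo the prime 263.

262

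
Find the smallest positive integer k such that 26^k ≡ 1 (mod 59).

The order of 26 must divide p − 1 = 58 = 2 · 29.
Divisors: 1, 2, 29, 58.
Check each in increasing order: 26^1 ≡ 26;  26^2 ≡ 27;  26^29 ≡ 1.
Smallest exponent giving 1 is 29.

29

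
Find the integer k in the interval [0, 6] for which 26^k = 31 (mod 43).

Compute 26^0 mod 43 = 1, then multiply by 26 repeatedly:
  26^0=1  26^1=26  26^2=31
Found 31 at exponent 2.

2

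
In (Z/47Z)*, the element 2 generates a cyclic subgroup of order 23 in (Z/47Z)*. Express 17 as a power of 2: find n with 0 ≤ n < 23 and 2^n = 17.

Successive powers of 2 modulo 47:
  2^0=1  2^1=2  2^2=4  2^3=8  2^4=16  2^5=32
  2^6=17
So 2^6 ≡ 17 (mod 47), giving n = 6.

6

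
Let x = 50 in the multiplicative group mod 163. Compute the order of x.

The order of 50 must divide p − 1 = 162 = 2 · 3^4.
Divisors: 1, 2, 3, 6, 9, 18, 27, 54, 81, 162.
Check each in increasing order: 50^1 ≡ 50;  50^2 ≡ 55;  50^3 ≡ 142;  50^6 ≡ 115;  50^9 ≡ 30;  50^18 ≡ 85;  50^27 ≡ 105;  50^54 ≡ 104;  50^81 ≡ 162;  50^162 ≡ 1.
Smallest exponent giving 1 is 162.

162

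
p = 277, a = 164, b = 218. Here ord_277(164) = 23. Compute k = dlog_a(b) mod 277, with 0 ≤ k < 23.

18

Successive powers of 164 modulo 277:
  164^0=1  164^1=164  164^2=27  164^3=273  164^4=175  164^5=169
  164^6=16  164^7=131  164^8=155  164^9=213  164^10=30  164^11=211
  164^12=256  164^13=157  164^14=264  164^15=84  164^16=203  164^17=52
  164^18=218
So 164^18 ≡ 218 (mod 277), giving k = 18.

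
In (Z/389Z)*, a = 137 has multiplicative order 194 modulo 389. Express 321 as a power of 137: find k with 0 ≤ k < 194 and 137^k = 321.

10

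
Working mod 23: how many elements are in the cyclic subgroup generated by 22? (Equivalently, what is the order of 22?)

2

The order of 22 must divide p − 1 = 22 = 2 · 11.
Divisors: 1, 2, 11, 22.
Check each in increasing order: 22^1 ≡ 22;  22^2 ≡ 1.
Smallest exponent giving 1 is 2.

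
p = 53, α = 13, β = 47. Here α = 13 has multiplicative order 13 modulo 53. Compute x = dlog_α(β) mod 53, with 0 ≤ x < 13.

Successive powers of 13 modulo 53:
  13^0=1  13^1=13  13^2=10  13^3=24  13^4=47
So 13^4 ≡ 47 (mod 53), giving x = 4.

4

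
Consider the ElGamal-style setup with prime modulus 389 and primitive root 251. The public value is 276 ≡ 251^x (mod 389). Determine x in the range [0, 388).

Baby-step giant-step with m = ceil(sqrt(388)) = 20.
Baby table (251^j mod 389 for j=0..19):
  0:1  1:251  2:372  3:12  4:289  5:185  6:144  7:356
  8:275  9:172  10:382  11:188  12:119  13:305  14:311  15:261
  16:159  17:231  18:20  19:352
Giant step factor: 251^(-20) ≡ 262 (mod 389).
Scan 276·262^i mod 389 for i = 0, 1, …:
  i=0: 276   i=1: 347   i=2: 277   i=3: 220
  i=4: 68   i=5: 311
Match at i=5, j=14: x = 5·20 + 14 = 114.

114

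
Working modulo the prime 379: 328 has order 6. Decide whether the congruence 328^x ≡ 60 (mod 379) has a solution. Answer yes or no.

60 ∈ ⟨328⟩ iff 60^6 ≡ 1 (mod 379), since |⟨328⟩| = 6.
60^6 mod 379 = 142.
Since 142 ≠ 1, 60 does not lie in the subgroup.

no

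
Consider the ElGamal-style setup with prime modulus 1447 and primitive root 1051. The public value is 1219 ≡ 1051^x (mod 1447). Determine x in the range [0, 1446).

1240

Baby-step giant-step with m = ceil(sqrt(1446)) = 39.
Baby table (1051^j mod 1447 for j=0..38):
  0:1  1:1051  2:540  3:316  4:753  5:1341  6:13  7:640
  8:1232  9:1214  10:1107  11:69  12:169  13:1085  14:99  15:1312
  16:1368  17:897  18:750  19:1082  20:1287  21:1139  22:420  23:85
  24:1068  25:1043  26:814  27:337  28:1119  29:1105  30:861  31:536
  32:453  33:40  34:77  35:1342  36:1064  37:1180  38:101
Giant step factor: 1051^(-39) ≡ 1383 (mod 1447).
Scan 1219·1383^i mod 1447 for i = 0, 1, …:
  i=0: 1219   i=1: 122   i=2: 874   i=3: 497
  i=4: 26   i=5: 1230   i=6: 865   i=7: 1073
  i=8: 784   i=9: 469     …   i=30: 896
  i=31: 536
Match at i=31, j=31: x = 31·39 + 31 = 1240.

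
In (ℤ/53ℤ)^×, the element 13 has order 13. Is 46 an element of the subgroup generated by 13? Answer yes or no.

yes

⟨13⟩ has order 13; its elements mod 53 are {1, 10, 13, 15, 16, 24, 28, 36, 42, 44, 46, 47, 49}.
46 is in this set.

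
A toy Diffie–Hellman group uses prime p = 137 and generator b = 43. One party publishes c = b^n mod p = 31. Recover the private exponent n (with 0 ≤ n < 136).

Baby-step giant-step with m = ceil(sqrt(136)) = 12.
Baby table (43^j mod 137 for j=0..11):
  0:1  1:43  2:68  3:47  4:103  5:45  6:17  7:46
  8:60  9:114  10:107  11:80
Giant step factor: 43^(-12) ≡ 64 (mod 137).
Scan 31·64^i mod 137 for i = 0, 1, …:
  i=0: 31   i=1: 66   i=2: 114
Match at i=2, j=9: n = 2·12 + 9 = 33.

33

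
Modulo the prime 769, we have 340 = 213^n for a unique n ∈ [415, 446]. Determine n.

424

Compute 213^415 mod 769 = 140, then multiply by 213 repeatedly:
  213^415=140  213^416=598  213^417=489  213^418=342  213^419=560
  213^420=85  213^421=418  213^422=599  213^423=702  213^424=340
Found 340 at exponent 424.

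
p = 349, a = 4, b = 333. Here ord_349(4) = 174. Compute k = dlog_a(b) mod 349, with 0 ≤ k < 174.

Baby-step giant-step with m = ceil(sqrt(174)) = 14.
Baby table (4^j mod 349 for j=0..13):
  0:1  1:4  2:16  3:64  4:256  5:326  6:257  7:330
  8:273  9:45  10:180  11:22  12:88  13:3
Giant step factor: 4^(-14) ≡ 320 (mod 349).
Scan 333·320^i mod 349 for i = 0, 1, …:
  i=0: 333   i=1: 115   i=2: 155   i=3: 42
  i=4: 178   i=5: 73   i=6: 326
Match at i=6, j=5: k = 6·14 + 5 = 89.

89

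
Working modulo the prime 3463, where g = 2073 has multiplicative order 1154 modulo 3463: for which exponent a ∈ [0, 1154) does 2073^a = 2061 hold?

361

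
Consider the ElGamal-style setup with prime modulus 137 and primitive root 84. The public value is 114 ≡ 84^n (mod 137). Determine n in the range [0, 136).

Baby-step giant-step with m = ceil(sqrt(136)) = 12.
Baby table (84^j mod 137 for j=0..11):
  0:1  1:84  2:69  3:42  4:103  5:21  6:120  7:79
  8:60  9:108  10:30  11:54
Giant step factor: 84^(-12) ≡ 64 (mod 137).
Scan 114·64^i mod 137 for i = 0, 1, …:
  i=0: 114   i=1: 35   i=2: 48   i=3: 58
  i=4: 13   i=5: 10   i=6: 92   i=7: 134
  i=8: 82   i=9: 42
Match at i=9, j=3: n = 9·12 + 3 = 111.

111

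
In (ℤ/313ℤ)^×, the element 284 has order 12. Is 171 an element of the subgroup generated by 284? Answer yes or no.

no

⟨284⟩ has order 12; its elements mod 313 are {1, 25, 29, 54, 98, 99, 214, 215, 259, 284, 288, 312}.
171 is not in this set.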